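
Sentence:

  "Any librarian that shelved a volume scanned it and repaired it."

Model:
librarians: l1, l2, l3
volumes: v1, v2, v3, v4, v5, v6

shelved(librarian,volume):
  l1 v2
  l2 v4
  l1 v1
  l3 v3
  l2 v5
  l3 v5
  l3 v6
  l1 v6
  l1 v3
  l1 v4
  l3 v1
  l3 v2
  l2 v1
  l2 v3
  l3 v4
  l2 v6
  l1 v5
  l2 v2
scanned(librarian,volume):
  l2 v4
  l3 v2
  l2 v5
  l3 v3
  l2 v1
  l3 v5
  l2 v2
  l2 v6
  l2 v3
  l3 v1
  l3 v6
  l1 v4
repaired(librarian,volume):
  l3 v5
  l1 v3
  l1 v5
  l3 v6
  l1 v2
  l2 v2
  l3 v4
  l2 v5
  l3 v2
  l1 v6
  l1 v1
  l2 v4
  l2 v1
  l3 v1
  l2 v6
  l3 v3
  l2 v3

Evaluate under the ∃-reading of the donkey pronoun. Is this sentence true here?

"it" takes "a volume" as antecedent — a donkey pronoun bound across the clause boundary.
Weak reading: every librarian l with some shelved-volume has at least one shelved-volume v such that scanned(l,v) ∧ repaired(l,v).
Per librarian: l1:✗  l2:✓  l3:✓
l1 has no witness among its shelved-volumes.

False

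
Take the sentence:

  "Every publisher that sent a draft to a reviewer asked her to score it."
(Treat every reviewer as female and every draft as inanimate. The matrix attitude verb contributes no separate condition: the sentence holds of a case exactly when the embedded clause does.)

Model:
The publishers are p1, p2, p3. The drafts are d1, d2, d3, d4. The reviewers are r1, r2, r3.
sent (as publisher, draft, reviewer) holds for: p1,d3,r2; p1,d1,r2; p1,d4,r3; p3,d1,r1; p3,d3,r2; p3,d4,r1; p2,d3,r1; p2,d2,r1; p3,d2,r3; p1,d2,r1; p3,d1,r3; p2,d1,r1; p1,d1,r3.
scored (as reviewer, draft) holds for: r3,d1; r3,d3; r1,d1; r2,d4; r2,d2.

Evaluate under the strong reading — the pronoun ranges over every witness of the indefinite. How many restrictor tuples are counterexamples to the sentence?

"her" takes "a reviewer" as antecedent and "it" takes "a draft"; both are donkey pronouns co-varying with the restrictor.
Strong reading: for every (p,d,r) with sent(p,d,r), scored(r,d).
Restrictor triples: (p1,d1,r2)→scored(r2,d1) ✗  (p1,d1,r3)→scored(r3,d1) ✓  (p1,d2,r1)→scored(r1,d2) ✗  (p1,d3,r2)→scored(r2,d3) ✗  (p1,d4,r3)→scored(r3,d4) ✗  (p2,d1,r1)→scored(r1,d1) ✓  (p2,d2,r1)→scored(r1,d2) ✗  (p2,d3,r1)→scored(r1,d3) ✗  (p3,d1,r1)→scored(r1,d1) ✓  (p3,d1,r3)→scored(r3,d1) ✓  (p3,d2,r3)→scored(r3,d2) ✗  (p3,d3,r2)→scored(r2,d3) ✗  (p3,d4,r1)→scored(r1,d4) ✗
Counterexamples (restrictor triples failing the scope): 9.

9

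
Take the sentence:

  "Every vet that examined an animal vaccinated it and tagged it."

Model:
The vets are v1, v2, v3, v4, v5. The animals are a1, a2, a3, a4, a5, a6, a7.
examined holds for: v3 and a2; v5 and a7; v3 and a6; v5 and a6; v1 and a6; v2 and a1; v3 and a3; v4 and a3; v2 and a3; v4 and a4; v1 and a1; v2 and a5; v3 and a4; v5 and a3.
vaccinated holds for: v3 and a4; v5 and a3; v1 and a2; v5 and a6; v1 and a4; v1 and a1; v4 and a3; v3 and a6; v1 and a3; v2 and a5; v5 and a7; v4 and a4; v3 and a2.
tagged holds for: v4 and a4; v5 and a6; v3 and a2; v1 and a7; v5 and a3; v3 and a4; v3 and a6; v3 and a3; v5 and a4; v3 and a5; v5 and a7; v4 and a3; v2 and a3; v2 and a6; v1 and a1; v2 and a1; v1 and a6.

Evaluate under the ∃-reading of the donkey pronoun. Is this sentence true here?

"it" takes "an animal" as antecedent — a donkey pronoun bound across the clause boundary.
Weak reading: every vet v with some examined-animal has at least one examined-animal a such that vaccinated(v,a) ∧ tagged(v,a).
Per vet: v1:✓  v2:✗  v3:✓  v4:✓  v5:✓
v2 has no witness among its examined-animals.

False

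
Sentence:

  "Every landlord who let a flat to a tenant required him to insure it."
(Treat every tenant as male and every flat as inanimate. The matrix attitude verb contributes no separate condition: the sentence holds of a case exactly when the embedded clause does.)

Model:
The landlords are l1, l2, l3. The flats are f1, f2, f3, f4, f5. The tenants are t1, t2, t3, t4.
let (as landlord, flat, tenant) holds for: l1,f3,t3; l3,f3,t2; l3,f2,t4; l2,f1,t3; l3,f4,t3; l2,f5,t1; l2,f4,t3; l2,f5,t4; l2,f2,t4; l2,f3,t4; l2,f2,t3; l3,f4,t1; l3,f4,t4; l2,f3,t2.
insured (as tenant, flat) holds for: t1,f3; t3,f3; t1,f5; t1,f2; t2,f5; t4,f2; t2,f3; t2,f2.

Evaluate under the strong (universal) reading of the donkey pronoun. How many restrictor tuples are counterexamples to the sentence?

"him" takes "a tenant" as antecedent and "it" takes "a flat"; both are donkey pronouns co-varying with the restrictor.
Strong reading: for every (l,f,t) with let(l,f,t), insured(t,f).
Restrictor triples: (l1,f3,t3)→insured(t3,f3) ✓  (l2,f1,t3)→insured(t3,f1) ✗  (l2,f2,t3)→insured(t3,f2) ✗  (l2,f2,t4)→insured(t4,f2) ✓  (l2,f3,t2)→insured(t2,f3) ✓  (l2,f3,t4)→insured(t4,f3) ✗  (l2,f4,t3)→insured(t3,f4) ✗  (l2,f5,t1)→insured(t1,f5) ✓  (l2,f5,t4)→insured(t4,f5) ✗  (l3,f2,t4)→insured(t4,f2) ✓  (l3,f3,t2)→insured(t2,f3) ✓  (l3,f4,t1)→insured(t1,f4) ✗  (l3,f4,t3)→insured(t3,f4) ✗  (l3,f4,t4)→insured(t4,f4) ✗
Counterexamples (restrictor triples failing the scope): 8.

8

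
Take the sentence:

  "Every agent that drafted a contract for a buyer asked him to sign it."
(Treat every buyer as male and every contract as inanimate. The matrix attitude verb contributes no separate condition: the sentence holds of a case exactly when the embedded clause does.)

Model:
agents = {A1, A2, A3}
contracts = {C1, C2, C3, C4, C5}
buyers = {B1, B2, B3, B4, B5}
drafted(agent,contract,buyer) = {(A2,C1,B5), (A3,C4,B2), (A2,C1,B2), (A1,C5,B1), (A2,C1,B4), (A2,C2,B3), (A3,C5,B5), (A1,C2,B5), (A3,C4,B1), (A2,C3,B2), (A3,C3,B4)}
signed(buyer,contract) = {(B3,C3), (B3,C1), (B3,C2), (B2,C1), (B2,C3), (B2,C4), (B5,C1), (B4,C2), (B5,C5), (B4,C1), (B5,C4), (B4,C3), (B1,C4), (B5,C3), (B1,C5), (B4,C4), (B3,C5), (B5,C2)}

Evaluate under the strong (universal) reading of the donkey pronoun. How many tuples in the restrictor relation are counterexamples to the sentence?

0

"him" takes "a buyer" as antecedent and "it" takes "a contract"; both are donkey pronouns co-varying with the restrictor.
Strong reading: for every (a,c,b) with drafted(a,c,b), signed(b,c).
Restrictor triples: (A1,C2,B5)→signed(B5,C2) ✓  (A1,C5,B1)→signed(B1,C5) ✓  (A2,C1,B2)→signed(B2,C1) ✓  (A2,C1,B4)→signed(B4,C1) ✓  (A2,C1,B5)→signed(B5,C1) ✓  (A2,C2,B3)→signed(B3,C2) ✓  (A2,C3,B2)→signed(B2,C3) ✓  (A3,C3,B4)→signed(B4,C3) ✓  (A3,C4,B1)→signed(B1,C4) ✓  (A3,C4,B2)→signed(B2,C4) ✓  (A3,C5,B5)→signed(B5,C5) ✓
Counterexamples (restrictor triples failing the scope): 0.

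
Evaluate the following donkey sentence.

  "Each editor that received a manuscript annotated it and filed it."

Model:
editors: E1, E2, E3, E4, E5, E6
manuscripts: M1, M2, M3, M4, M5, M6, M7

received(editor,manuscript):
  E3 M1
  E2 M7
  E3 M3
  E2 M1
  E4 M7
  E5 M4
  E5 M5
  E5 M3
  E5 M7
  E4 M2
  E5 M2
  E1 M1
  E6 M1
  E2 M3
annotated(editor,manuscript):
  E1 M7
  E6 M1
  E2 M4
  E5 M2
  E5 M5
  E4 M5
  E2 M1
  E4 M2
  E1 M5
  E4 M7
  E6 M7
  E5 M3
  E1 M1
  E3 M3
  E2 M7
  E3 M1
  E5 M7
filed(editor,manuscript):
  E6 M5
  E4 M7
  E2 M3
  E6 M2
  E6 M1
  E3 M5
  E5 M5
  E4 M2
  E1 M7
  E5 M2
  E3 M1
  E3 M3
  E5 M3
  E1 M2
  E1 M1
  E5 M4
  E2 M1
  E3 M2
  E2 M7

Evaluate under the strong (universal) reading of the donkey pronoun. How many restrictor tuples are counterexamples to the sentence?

3

"it" takes "a manuscript" as antecedent — a donkey pronoun bound across the clause boundary.
Strong reading: for every (e,m) with received(e,m), annotated(e,m) ∧ filed(e,m).
Restrictor pairs: (E1,M1) ✓  (E2,M1) ✓  (E2,M3) ✗  (E2,M7) ✓  (E3,M1) ✓  (E3,M3) ✓  (E4,M2) ✓  (E4,M7) ✓  (E5,M2) ✓  (E5,M3) ✓  (E5,M4) ✗  (E5,M5) ✓  (E5,M7) ✗  (E6,M1) ✓
Counterexamples (restrictor pairs failing the scope): 3.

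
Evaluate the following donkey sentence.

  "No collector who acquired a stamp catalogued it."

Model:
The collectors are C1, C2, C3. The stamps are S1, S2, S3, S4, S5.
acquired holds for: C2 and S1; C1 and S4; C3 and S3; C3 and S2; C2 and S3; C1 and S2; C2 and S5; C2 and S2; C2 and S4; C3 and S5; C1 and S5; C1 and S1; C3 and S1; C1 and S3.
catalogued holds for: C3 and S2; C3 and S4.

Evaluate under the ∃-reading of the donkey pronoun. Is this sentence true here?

"it" takes "a stamp" as antecedent — a donkey pronoun bound across the clause boundary.
Truth condition: for no (c,s) with acquired(c,s) does catalogued(c,s) hold.
Restrictor pairs — does the scope hold? (C1,S1):fails  (C1,S2):fails  (C1,S3):fails  (C1,S4):fails  (C1,S5):fails  (C2,S1):fails  (C2,S2):fails  (C2,S3):fails  (C2,S4):fails  (C2,S5):fails  (C3,S1):fails  (C3,S2):holds  (C3,S3):fails  (C3,S5):fails
Scope holds for 1 pair(s), so the sentence is false.

False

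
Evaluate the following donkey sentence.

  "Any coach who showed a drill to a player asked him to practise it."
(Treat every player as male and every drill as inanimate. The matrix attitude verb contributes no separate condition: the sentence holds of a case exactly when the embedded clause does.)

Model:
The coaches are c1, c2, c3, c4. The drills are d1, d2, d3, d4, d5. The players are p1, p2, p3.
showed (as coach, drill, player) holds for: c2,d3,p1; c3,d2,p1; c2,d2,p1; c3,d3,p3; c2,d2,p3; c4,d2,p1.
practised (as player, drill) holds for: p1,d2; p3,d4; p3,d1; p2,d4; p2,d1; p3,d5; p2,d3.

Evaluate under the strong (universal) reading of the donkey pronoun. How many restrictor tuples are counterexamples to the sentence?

3

"him" takes "a player" as antecedent and "it" takes "a drill"; both are donkey pronouns co-varying with the restrictor.
Strong reading: for every (c,d,p) with showed(c,d,p), practised(p,d).
Restrictor triples: (c2,d2,p1)→practised(p1,d2) ✓  (c2,d2,p3)→practised(p3,d2) ✗  (c2,d3,p1)→practised(p1,d3) ✗  (c3,d2,p1)→practised(p1,d2) ✓  (c3,d3,p3)→practised(p3,d3) ✗  (c4,d2,p1)→practised(p1,d2) ✓
Counterexamples (restrictor triples failing the scope): 3.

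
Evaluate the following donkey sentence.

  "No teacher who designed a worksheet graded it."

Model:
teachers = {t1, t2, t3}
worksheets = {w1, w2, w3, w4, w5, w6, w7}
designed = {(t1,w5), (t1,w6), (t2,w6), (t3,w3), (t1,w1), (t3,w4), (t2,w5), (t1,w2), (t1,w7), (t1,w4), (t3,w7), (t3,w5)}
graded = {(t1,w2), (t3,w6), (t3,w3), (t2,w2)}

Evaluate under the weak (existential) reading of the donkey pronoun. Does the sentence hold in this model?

False

"it" takes "a worksheet" as antecedent — a donkey pronoun bound across the clause boundary.
Truth condition: for no (t,w) with designed(t,w) does graded(t,w) hold.
Restrictor pairs — does the scope hold? (t1,w1):fails  (t1,w2):holds  (t1,w4):fails  (t1,w5):fails  (t1,w6):fails  (t1,w7):fails  (t2,w5):fails  (t2,w6):fails  (t3,w3):holds  (t3,w4):fails  (t3,w5):fails  (t3,w7):fails
Scope holds for 2 pair(s), so the sentence is false.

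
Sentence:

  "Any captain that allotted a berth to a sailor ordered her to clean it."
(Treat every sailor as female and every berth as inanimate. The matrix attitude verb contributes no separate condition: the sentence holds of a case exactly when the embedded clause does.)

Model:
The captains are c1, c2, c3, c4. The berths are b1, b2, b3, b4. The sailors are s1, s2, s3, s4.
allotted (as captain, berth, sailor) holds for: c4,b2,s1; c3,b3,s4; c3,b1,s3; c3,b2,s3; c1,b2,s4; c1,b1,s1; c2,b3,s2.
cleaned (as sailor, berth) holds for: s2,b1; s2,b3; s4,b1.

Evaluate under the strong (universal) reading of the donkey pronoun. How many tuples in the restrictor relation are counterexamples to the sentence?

"her" takes "a sailor" as antecedent and "it" takes "a berth"; both are donkey pronouns co-varying with the restrictor.
Strong reading: for every (c,b,s) with allotted(c,b,s), cleaned(s,b).
Restrictor triples: (c1,b1,s1)→cleaned(s1,b1) ✗  (c1,b2,s4)→cleaned(s4,b2) ✗  (c2,b3,s2)→cleaned(s2,b3) ✓  (c3,b1,s3)→cleaned(s3,b1) ✗  (c3,b2,s3)→cleaned(s3,b2) ✗  (c3,b3,s4)→cleaned(s4,b3) ✗  (c4,b2,s1)→cleaned(s1,b2) ✗
Counterexamples (restrictor triples failing the scope): 6.

6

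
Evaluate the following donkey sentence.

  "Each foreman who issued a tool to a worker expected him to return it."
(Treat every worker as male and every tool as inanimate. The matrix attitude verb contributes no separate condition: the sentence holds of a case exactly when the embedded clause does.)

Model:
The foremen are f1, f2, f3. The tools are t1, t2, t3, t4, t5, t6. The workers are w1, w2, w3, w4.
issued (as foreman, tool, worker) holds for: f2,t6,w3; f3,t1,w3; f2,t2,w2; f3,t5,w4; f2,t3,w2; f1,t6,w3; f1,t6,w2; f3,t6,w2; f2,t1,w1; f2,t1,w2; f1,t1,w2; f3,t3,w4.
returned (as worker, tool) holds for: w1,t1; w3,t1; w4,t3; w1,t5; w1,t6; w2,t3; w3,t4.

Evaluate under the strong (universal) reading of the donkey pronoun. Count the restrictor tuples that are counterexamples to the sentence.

"him" takes "a worker" as antecedent and "it" takes "a tool"; both are donkey pronouns co-varying with the restrictor.
Strong reading: for every (f,t,w) with issued(f,t,w), returned(w,t).
Restrictor triples: (f1,t1,w2)→returned(w2,t1) ✗  (f1,t6,w2)→returned(w2,t6) ✗  (f1,t6,w3)→returned(w3,t6) ✗  (f2,t1,w1)→returned(w1,t1) ✓  (f2,t1,w2)→returned(w2,t1) ✗  (f2,t2,w2)→returned(w2,t2) ✗  (f2,t3,w2)→returned(w2,t3) ✓  (f2,t6,w3)→returned(w3,t6) ✗  (f3,t1,w3)→returned(w3,t1) ✓  (f3,t3,w4)→returned(w4,t3) ✓  (f3,t5,w4)→returned(w4,t5) ✗  (f3,t6,w2)→returned(w2,t6) ✗
Counterexamples (restrictor triples failing the scope): 8.

8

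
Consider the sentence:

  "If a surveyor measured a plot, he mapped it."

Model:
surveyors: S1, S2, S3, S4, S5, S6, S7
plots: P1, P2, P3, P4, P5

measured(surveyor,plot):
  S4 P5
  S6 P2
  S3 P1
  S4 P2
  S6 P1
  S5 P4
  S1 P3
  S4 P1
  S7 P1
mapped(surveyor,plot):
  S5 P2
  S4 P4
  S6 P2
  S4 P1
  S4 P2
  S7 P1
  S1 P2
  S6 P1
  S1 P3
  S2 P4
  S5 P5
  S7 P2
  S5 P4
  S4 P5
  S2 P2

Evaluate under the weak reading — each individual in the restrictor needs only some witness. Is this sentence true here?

"it" takes "a plot" as antecedent — a donkey pronoun bound across the clause boundary.
Weak reading: every surveyor s with some measured-plot has at least one measured-plot p such that mapped(s,p).
Per surveyor: S1:✓  S3:✗  S4:✓  S5:✓  S6:✓  S7:✓
S3 has no witness among its measured-plots.

False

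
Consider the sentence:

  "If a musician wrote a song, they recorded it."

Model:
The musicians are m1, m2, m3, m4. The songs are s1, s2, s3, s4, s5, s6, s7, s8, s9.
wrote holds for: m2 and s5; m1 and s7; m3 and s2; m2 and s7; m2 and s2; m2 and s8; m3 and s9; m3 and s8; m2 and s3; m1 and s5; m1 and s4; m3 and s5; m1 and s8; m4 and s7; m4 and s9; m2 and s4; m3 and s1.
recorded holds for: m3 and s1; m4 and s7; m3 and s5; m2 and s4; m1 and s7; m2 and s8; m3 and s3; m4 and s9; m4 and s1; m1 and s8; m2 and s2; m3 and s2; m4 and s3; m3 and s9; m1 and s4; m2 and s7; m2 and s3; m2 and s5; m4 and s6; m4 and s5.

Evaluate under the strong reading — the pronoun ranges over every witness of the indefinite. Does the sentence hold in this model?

"it" takes "a song" as antecedent — a donkey pronoun bound across the clause boundary.
Strong reading: for every (m,s) with wrote(m,s), recorded(m,s).
Restrictor pairs: (m1,s4) ✓  (m1,s5) ✗  (m1,s7) ✓  (m1,s8) ✓  (m2,s2) ✓  (m2,s3) ✓  (m2,s4) ✓  (m2,s5) ✓  (m2,s7) ✓  (m2,s8) ✓  (m3,s1) ✓  (m3,s2) ✓  (m3,s5) ✓  (m3,s8) ✗  (m3,s9) ✓  (m4,s7) ✓  (m4,s9) ✓
Counterexample: (m1,s5) is in wrote but fails the scope.

False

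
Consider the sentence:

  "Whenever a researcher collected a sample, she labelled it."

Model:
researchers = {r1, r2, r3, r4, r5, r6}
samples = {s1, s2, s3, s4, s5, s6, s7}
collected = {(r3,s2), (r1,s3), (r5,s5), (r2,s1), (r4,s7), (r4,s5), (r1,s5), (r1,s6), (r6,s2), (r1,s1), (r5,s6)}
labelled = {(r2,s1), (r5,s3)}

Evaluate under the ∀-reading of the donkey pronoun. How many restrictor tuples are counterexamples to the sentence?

10

"it" takes "a sample" as antecedent — a donkey pronoun bound across the clause boundary.
Strong reading: for every (r,s) with collected(r,s), labelled(r,s).
Restrictor pairs: (r1,s1) ✗  (r1,s3) ✗  (r1,s5) ✗  (r1,s6) ✗  (r2,s1) ✓  (r3,s2) ✗  (r4,s5) ✗  (r4,s7) ✗  (r5,s5) ✗  (r5,s6) ✗  (r6,s2) ✗
Counterexamples (restrictor pairs failing the scope): 10.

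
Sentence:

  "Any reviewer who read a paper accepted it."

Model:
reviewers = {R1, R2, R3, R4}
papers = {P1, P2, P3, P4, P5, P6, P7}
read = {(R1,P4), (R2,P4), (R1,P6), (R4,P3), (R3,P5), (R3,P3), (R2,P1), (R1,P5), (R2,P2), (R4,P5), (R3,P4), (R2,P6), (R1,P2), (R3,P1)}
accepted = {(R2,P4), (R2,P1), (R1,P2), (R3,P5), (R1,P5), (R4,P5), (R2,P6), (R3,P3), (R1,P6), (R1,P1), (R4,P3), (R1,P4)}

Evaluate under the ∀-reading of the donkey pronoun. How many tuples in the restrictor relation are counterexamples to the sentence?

"it" takes "a paper" as antecedent — a donkey pronoun bound across the clause boundary.
Strong reading: for every (r,p) with read(r,p), accepted(r,p).
Restrictor pairs: (R1,P2) ✓  (R1,P4) ✓  (R1,P5) ✓  (R1,P6) ✓  (R2,P1) ✓  (R2,P2) ✗  (R2,P4) ✓  (R2,P6) ✓  (R3,P1) ✗  (R3,P3) ✓  (R3,P4) ✗  (R3,P5) ✓  (R4,P3) ✓  (R4,P5) ✓
Counterexamples (restrictor pairs failing the scope): 3.

3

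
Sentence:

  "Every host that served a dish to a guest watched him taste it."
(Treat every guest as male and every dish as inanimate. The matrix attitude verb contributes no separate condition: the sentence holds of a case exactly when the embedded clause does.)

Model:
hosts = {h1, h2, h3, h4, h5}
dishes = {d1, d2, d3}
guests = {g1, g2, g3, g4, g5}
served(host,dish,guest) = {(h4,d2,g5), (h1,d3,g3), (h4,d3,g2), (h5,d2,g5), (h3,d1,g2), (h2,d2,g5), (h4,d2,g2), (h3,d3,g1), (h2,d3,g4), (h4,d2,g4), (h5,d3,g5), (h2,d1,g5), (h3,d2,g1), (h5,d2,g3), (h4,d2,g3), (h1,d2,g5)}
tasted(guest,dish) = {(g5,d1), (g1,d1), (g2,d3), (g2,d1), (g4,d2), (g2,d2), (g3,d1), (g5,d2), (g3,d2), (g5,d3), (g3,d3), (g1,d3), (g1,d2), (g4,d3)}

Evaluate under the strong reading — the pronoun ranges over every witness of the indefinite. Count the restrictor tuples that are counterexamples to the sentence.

"him" takes "a guest" as antecedent and "it" takes "a dish"; both are donkey pronouns co-varying with the restrictor.
Strong reading: for every (h,d,g) with served(h,d,g), tasted(g,d).
Restrictor triples: (h1,d2,g5)→tasted(g5,d2) ✓  (h1,d3,g3)→tasted(g3,d3) ✓  (h2,d1,g5)→tasted(g5,d1) ✓  (h2,d2,g5)→tasted(g5,d2) ✓  (h2,d3,g4)→tasted(g4,d3) ✓  (h3,d1,g2)→tasted(g2,d1) ✓  (h3,d2,g1)→tasted(g1,d2) ✓  (h3,d3,g1)→tasted(g1,d3) ✓  (h4,d2,g2)→tasted(g2,d2) ✓  (h4,d2,g3)→tasted(g3,d2) ✓  (h4,d2,g4)→tasted(g4,d2) ✓  (h4,d2,g5)→tasted(g5,d2) ✓  (h4,d3,g2)→tasted(g2,d3) ✓  (h5,d2,g3)→tasted(g3,d2) ✓  (h5,d2,g5)→tasted(g5,d2) ✓  (h5,d3,g5)→tasted(g5,d3) ✓
Counterexamples (restrictor triples failing the scope): 0.

0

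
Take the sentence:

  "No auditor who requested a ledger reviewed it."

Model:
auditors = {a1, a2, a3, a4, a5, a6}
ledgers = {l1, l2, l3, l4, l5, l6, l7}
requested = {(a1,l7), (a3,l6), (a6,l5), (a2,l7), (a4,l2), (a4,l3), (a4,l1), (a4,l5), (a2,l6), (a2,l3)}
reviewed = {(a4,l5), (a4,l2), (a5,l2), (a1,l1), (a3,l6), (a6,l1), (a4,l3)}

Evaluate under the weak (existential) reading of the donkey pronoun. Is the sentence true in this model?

"it" takes "a ledger" as antecedent — a donkey pronoun bound across the clause boundary.
Truth condition: for no (a,l) with requested(a,l) does reviewed(a,l) hold.
Restrictor pairs — does the scope hold? (a1,l7):fails  (a2,l3):fails  (a2,l6):fails  (a2,l7):fails  (a3,l6):holds  (a4,l1):fails  (a4,l2):holds  (a4,l3):holds  (a4,l5):holds  (a6,l5):fails
Scope holds for 4 pair(s), so the sentence is false.

False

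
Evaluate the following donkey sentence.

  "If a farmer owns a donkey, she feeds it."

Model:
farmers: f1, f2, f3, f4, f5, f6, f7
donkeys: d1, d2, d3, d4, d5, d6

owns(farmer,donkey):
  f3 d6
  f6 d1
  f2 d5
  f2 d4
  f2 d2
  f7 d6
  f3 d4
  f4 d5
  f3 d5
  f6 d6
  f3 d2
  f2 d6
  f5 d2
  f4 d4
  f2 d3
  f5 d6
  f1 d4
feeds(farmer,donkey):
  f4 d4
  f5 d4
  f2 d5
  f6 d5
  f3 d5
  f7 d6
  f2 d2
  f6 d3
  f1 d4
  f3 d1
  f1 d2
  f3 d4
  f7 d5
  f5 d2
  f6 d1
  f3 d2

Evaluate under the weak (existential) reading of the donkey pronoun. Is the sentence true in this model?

True

"it" takes "a donkey" as antecedent — a donkey pronoun bound across the clause boundary.
Weak reading: every farmer f with some owns-donkey has at least one owns-donkey d such that feeds(f,d).
Per farmer: f1:✓  f2:✓  f3:✓  f4:✓  f5:✓  f6:✓  f7:✓
Every farmer in the restrictor has a witness.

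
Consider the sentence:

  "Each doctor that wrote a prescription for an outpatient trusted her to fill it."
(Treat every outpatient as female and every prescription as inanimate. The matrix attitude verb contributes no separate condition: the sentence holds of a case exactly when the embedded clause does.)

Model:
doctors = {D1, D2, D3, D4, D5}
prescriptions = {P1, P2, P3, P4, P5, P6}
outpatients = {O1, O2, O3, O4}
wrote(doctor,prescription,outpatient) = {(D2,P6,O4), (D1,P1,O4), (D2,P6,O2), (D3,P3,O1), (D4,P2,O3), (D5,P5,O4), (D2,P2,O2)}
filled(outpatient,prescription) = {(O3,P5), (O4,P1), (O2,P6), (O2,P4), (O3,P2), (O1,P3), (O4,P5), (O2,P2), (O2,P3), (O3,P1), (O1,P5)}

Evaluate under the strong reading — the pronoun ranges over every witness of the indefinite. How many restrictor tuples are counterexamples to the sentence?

"her" takes "an outpatient" as antecedent and "it" takes "a prescription"; both are donkey pronouns co-varying with the restrictor.
Strong reading: for every (d,p,o) with wrote(d,p,o), filled(o,p).
Restrictor triples: (D1,P1,O4)→filled(O4,P1) ✓  (D2,P2,O2)→filled(O2,P2) ✓  (D2,P6,O2)→filled(O2,P6) ✓  (D2,P6,O4)→filled(O4,P6) ✗  (D3,P3,O1)→filled(O1,P3) ✓  (D4,P2,O3)→filled(O3,P2) ✓  (D5,P5,O4)→filled(O4,P5) ✓
Counterexamples (restrictor triples failing the scope): 1.

1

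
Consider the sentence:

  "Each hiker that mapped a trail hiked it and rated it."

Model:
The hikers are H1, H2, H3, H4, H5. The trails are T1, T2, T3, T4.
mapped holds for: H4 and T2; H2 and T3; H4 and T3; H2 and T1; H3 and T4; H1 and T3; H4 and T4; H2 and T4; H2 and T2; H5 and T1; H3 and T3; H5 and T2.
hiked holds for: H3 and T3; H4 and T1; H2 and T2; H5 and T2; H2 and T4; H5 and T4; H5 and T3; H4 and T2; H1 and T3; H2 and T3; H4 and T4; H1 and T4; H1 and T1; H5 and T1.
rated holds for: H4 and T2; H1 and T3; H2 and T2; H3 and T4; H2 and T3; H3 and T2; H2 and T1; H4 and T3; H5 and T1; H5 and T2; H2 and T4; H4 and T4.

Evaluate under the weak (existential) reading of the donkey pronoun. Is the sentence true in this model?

False

"it" takes "a trail" as antecedent — a donkey pronoun bound across the clause boundary.
Weak reading: every hiker h with some mapped-trail has at least one mapped-trail t such that hiked(h,t) ∧ rated(h,t).
Per hiker: H1:✓  H2:✓  H3:✗  H4:✓  H5:✓
H3 has no witness among its mapped-trails.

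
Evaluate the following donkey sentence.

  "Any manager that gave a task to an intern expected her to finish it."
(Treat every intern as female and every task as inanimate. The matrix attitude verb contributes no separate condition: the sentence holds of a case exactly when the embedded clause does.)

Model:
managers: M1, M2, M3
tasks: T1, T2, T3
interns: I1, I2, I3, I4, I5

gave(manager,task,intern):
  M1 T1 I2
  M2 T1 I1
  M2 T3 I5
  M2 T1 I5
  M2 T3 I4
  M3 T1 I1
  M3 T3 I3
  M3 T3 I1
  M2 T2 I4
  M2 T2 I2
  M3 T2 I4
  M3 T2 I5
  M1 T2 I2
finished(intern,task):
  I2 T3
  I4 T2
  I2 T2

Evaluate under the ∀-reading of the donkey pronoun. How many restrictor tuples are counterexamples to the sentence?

"her" takes "an intern" as antecedent and "it" takes "a task"; both are donkey pronouns co-varying with the restrictor.
Strong reading: for every (m,t,i) with gave(m,t,i), finished(i,t).
Restrictor triples: (M1,T1,I2)→finished(I2,T1) ✗  (M1,T2,I2)→finished(I2,T2) ✓  (M2,T1,I1)→finished(I1,T1) ✗  (M2,T1,I5)→finished(I5,T1) ✗  (M2,T2,I2)→finished(I2,T2) ✓  (M2,T2,I4)→finished(I4,T2) ✓  (M2,T3,I4)→finished(I4,T3) ✗  (M2,T3,I5)→finished(I5,T3) ✗  (M3,T1,I1)→finished(I1,T1) ✗  (M3,T2,I4)→finished(I4,T2) ✓  (M3,T2,I5)→finished(I5,T2) ✗  (M3,T3,I1)→finished(I1,T3) ✗  (M3,T3,I3)→finished(I3,T3) ✗
Counterexamples (restrictor triples failing the scope): 9.

9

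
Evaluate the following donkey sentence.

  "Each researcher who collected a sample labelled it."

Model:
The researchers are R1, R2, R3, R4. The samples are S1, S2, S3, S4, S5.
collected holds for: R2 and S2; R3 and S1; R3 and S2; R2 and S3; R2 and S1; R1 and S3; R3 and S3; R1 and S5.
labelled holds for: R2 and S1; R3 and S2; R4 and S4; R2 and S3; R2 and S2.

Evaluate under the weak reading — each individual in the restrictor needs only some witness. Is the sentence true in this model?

False

"it" takes "a sample" as antecedent — a donkey pronoun bound across the clause boundary.
Weak reading: every researcher r with some collected-sample has at least one collected-sample s such that labelled(r,s).
Per researcher: R1:✗  R2:✓  R3:✓
R1 has no witness among its collected-samples.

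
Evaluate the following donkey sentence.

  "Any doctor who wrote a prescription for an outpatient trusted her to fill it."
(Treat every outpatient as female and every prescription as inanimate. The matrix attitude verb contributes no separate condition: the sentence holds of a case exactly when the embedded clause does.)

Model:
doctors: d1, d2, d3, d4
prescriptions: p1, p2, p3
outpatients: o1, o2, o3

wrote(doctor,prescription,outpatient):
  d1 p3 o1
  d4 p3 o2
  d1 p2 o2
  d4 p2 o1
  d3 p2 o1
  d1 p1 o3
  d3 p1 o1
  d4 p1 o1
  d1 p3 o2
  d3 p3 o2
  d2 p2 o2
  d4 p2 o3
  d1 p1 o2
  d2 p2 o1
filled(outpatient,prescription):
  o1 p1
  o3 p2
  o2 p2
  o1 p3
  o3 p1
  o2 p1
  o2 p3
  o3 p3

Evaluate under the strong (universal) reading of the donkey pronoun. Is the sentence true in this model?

"her" takes "an outpatient" as antecedent and "it" takes "a prescription"; both are donkey pronouns co-varying with the restrictor.
Strong reading: for every (d,p,o) with wrote(d,p,o), filled(o,p).
Restrictor triples: (d1,p1,o2)→filled(o2,p1) ✓  (d1,p1,o3)→filled(o3,p1) ✓  (d1,p2,o2)→filled(o2,p2) ✓  (d1,p3,o1)→filled(o1,p3) ✓  (d1,p3,o2)→filled(o2,p3) ✓  (d2,p2,o1)→filled(o1,p2) ✗  (d2,p2,o2)→filled(o2,p2) ✓  (d3,p1,o1)→filled(o1,p1) ✓  (d3,p2,o1)→filled(o1,p2) ✗  (d3,p3,o2)→filled(o2,p3) ✓  (d4,p1,o1)→filled(o1,p1) ✓  (d4,p2,o1)→filled(o1,p2) ✗  (d4,p2,o3)→filled(o3,p2) ✓  (d4,p3,o2)→filled(o2,p3) ✓
Counterexample: (d2,p2,o1) — filled(o1,p2) does not hold.

False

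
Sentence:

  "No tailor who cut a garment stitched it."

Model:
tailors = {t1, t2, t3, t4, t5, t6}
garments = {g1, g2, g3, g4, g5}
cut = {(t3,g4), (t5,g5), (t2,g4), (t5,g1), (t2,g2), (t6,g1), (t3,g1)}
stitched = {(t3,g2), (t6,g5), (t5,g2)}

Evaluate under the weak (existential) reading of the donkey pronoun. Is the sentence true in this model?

"it" takes "a garment" as antecedent — a donkey pronoun bound across the clause boundary.
Truth condition: for no (t,g) with cut(t,g) does stitched(t,g) hold.
Restrictor pairs — does the scope hold? (t2,g2):fails  (t2,g4):fails  (t3,g1):fails  (t3,g4):fails  (t5,g1):fails  (t5,g5):fails  (t6,g1):fails
Scope holds for no restrictor pair, so the sentence is true.

True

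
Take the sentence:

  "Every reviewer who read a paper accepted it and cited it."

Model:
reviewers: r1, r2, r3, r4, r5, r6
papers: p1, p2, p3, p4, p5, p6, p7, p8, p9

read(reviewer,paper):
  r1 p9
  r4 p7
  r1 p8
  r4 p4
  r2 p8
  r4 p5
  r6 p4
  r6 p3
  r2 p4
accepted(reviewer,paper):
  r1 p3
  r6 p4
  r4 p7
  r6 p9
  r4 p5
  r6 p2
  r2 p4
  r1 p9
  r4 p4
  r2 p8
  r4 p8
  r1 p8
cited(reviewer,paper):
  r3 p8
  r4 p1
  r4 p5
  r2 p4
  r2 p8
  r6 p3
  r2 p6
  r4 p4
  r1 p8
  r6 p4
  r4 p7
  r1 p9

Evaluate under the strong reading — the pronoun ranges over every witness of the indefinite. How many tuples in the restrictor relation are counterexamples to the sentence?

"it" takes "a paper" as antecedent — a donkey pronoun bound across the clause boundary.
Strong reading: for every (r,p) with read(r,p), accepted(r,p) ∧ cited(r,p).
Restrictor pairs: (r1,p8) ✓  (r1,p9) ✓  (r2,p4) ✓  (r2,p8) ✓  (r4,p4) ✓  (r4,p5) ✓  (r4,p7) ✓  (r6,p3) ✗  (r6,p4) ✓
Counterexamples (restrictor pairs failing the scope): 1.

1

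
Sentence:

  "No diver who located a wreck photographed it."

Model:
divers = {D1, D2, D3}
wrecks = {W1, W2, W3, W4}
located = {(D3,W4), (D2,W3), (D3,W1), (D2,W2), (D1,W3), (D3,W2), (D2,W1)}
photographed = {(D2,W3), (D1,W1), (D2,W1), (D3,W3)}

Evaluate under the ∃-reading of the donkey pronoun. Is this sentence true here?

False

"it" takes "a wreck" as antecedent — a donkey pronoun bound across the clause boundary.
Truth condition: for no (d,w) with located(d,w) does photographed(d,w) hold.
Restrictor pairs — does the scope hold? (D1,W3):fails  (D2,W1):holds  (D2,W2):fails  (D2,W3):holds  (D3,W1):fails  (D3,W2):fails  (D3,W4):fails
Scope holds for 2 pair(s), so the sentence is false.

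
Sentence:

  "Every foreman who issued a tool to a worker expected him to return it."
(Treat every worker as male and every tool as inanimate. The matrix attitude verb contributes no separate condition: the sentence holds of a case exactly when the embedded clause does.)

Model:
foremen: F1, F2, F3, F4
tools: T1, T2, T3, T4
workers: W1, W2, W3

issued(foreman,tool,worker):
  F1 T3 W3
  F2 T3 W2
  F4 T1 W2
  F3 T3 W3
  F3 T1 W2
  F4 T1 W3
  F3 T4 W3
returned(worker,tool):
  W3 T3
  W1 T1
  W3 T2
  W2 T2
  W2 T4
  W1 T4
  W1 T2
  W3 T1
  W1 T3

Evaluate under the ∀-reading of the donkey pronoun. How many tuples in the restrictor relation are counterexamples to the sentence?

"him" takes "a worker" as antecedent and "it" takes "a tool"; both are donkey pronouns co-varying with the restrictor.
Strong reading: for every (f,t,w) with issued(f,t,w), returned(w,t).
Restrictor triples: (F1,T3,W3)→returned(W3,T3) ✓  (F2,T3,W2)→returned(W2,T3) ✗  (F3,T1,W2)→returned(W2,T1) ✗  (F3,T3,W3)→returned(W3,T3) ✓  (F3,T4,W3)→returned(W3,T4) ✗  (F4,T1,W2)→returned(W2,T1) ✗  (F4,T1,W3)→returned(W3,T1) ✓
Counterexamples (restrictor triples failing the scope): 4.

4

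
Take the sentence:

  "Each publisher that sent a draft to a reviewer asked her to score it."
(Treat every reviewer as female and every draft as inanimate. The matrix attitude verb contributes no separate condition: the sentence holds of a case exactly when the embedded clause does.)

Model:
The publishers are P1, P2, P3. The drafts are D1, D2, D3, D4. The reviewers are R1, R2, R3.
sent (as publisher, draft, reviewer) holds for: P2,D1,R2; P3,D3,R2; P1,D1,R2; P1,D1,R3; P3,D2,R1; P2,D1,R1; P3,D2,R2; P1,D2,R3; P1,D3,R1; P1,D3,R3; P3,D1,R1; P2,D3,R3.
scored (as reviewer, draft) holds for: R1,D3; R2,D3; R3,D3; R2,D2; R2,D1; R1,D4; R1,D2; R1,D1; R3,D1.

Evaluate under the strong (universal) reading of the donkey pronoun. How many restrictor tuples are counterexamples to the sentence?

1

"her" takes "a reviewer" as antecedent and "it" takes "a draft"; both are donkey pronouns co-varying with the restrictor.
Strong reading: for every (p,d,r) with sent(p,d,r), scored(r,d).
Restrictor triples: (P1,D1,R2)→scored(R2,D1) ✓  (P1,D1,R3)→scored(R3,D1) ✓  (P1,D2,R3)→scored(R3,D2) ✗  (P1,D3,R1)→scored(R1,D3) ✓  (P1,D3,R3)→scored(R3,D3) ✓  (P2,D1,R1)→scored(R1,D1) ✓  (P2,D1,R2)→scored(R2,D1) ✓  (P2,D3,R3)→scored(R3,D3) ✓  (P3,D1,R1)→scored(R1,D1) ✓  (P3,D2,R1)→scored(R1,D2) ✓  (P3,D2,R2)→scored(R2,D2) ✓  (P3,D3,R2)→scored(R2,D3) ✓
Counterexamples (restrictor triples failing the scope): 1.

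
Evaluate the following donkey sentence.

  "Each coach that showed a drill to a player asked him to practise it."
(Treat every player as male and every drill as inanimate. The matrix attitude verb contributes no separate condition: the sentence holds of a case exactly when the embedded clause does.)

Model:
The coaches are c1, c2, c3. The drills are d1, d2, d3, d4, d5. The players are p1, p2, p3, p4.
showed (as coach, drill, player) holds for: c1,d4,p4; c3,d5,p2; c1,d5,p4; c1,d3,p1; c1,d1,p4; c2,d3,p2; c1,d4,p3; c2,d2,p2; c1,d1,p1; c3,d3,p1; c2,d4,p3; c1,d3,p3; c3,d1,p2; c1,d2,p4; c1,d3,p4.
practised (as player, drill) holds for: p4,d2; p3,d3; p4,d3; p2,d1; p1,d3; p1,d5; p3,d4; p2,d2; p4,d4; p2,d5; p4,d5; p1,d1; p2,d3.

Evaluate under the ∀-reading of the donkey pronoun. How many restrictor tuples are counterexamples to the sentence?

1

"him" takes "a player" as antecedent and "it" takes "a drill"; both are donkey pronouns co-varying with the restrictor.
Strong reading: for every (c,d,p) with showed(c,d,p), practised(p,d).
Restrictor triples: (c1,d1,p1)→practised(p1,d1) ✓  (c1,d1,p4)→practised(p4,d1) ✗  (c1,d2,p4)→practised(p4,d2) ✓  (c1,d3,p1)→practised(p1,d3) ✓  (c1,d3,p3)→practised(p3,d3) ✓  (c1,d3,p4)→practised(p4,d3) ✓  (c1,d4,p3)→practised(p3,d4) ✓  (c1,d4,p4)→practised(p4,d4) ✓  (c1,d5,p4)→practised(p4,d5) ✓  (c2,d2,p2)→practised(p2,d2) ✓  (c2,d3,p2)→practised(p2,d3) ✓  (c2,d4,p3)→practised(p3,d4) ✓  (c3,d1,p2)→practised(p2,d1) ✓  (c3,d3,p1)→practised(p1,d3) ✓  (c3,d5,p2)→practised(p2,d5) ✓
Counterexamples (restrictor triples failing the scope): 1.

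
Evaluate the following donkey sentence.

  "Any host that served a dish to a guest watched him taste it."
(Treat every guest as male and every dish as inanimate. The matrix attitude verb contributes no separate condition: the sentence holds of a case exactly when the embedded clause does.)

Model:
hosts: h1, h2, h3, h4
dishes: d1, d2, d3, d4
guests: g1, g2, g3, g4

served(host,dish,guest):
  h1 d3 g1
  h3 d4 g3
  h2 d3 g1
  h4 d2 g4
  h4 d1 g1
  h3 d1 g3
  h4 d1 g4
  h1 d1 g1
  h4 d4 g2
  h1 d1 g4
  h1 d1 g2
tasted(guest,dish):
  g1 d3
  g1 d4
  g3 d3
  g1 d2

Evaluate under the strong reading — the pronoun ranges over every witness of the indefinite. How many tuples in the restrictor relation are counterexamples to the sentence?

9

"him" takes "a guest" as antecedent and "it" takes "a dish"; both are donkey pronouns co-varying with the restrictor.
Strong reading: for every (h,d,g) with served(h,d,g), tasted(g,d).
Restrictor triples: (h1,d1,g1)→tasted(g1,d1) ✗  (h1,d1,g2)→tasted(g2,d1) ✗  (h1,d1,g4)→tasted(g4,d1) ✗  (h1,d3,g1)→tasted(g1,d3) ✓  (h2,d3,g1)→tasted(g1,d3) ✓  (h3,d1,g3)→tasted(g3,d1) ✗  (h3,d4,g3)→tasted(g3,d4) ✗  (h4,d1,g1)→tasted(g1,d1) ✗  (h4,d1,g4)→tasted(g4,d1) ✗  (h4,d2,g4)→tasted(g4,d2) ✗  (h4,d4,g2)→tasted(g2,d4) ✗
Counterexamples (restrictor triples failing the scope): 9.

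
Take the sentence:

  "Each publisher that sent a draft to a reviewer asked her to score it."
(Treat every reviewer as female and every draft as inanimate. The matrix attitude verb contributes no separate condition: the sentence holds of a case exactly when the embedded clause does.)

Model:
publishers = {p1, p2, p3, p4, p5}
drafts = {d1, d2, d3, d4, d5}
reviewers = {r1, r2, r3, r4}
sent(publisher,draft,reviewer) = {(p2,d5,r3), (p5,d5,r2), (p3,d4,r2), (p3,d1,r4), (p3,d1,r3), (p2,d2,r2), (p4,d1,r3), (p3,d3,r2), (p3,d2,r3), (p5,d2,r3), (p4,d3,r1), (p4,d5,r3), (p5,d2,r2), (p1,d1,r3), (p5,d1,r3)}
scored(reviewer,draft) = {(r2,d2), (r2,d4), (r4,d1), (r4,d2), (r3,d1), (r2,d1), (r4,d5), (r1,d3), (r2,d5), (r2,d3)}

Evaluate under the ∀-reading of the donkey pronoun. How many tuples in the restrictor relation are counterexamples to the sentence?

4

"her" takes "a reviewer" as antecedent and "it" takes "a draft"; both are donkey pronouns co-varying with the restrictor.
Strong reading: for every (p,d,r) with sent(p,d,r), scored(r,d).
Restrictor triples: (p1,d1,r3)→scored(r3,d1) ✓  (p2,d2,r2)→scored(r2,d2) ✓  (p2,d5,r3)→scored(r3,d5) ✗  (p3,d1,r3)→scored(r3,d1) ✓  (p3,d1,r4)→scored(r4,d1) ✓  (p3,d2,r3)→scored(r3,d2) ✗  (p3,d3,r2)→scored(r2,d3) ✓  (p3,d4,r2)→scored(r2,d4) ✓  (p4,d1,r3)→scored(r3,d1) ✓  (p4,d3,r1)→scored(r1,d3) ✓  (p4,d5,r3)→scored(r3,d5) ✗  (p5,d1,r3)→scored(r3,d1) ✓  (p5,d2,r2)→scored(r2,d2) ✓  (p5,d2,r3)→scored(r3,d2) ✗  (p5,d5,r2)→scored(r2,d5) ✓
Counterexamples (restrictor triples failing the scope): 4.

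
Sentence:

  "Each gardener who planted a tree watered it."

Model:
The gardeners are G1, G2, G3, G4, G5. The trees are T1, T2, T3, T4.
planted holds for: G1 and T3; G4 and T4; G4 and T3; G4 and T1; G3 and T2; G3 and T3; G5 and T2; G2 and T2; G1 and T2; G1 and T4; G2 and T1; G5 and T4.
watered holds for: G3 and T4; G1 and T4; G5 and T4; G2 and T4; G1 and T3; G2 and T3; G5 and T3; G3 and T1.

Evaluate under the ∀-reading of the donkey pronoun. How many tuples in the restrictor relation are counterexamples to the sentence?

"it" takes "a tree" as antecedent — a donkey pronoun bound across the clause boundary.
Strong reading: for every (g,t) with planted(g,t), watered(g,t).
Restrictor pairs: (G1,T2) ✗  (G1,T3) ✓  (G1,T4) ✓  (G2,T1) ✗  (G2,T2) ✗  (G3,T2) ✗  (G3,T3) ✗  (G4,T1) ✗  (G4,T3) ✗  (G4,T4) ✗  (G5,T2) ✗  (G5,T4) ✓
Counterexamples (restrictor pairs failing the scope): 9.

9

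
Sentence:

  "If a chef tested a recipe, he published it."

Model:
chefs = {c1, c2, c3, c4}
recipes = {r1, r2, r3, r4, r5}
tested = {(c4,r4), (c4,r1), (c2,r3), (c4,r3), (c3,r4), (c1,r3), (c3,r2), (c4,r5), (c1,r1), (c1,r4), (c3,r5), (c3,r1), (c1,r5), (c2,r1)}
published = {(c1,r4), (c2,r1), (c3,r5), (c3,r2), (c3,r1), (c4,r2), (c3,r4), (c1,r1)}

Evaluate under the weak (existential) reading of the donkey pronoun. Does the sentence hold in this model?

False

"it" takes "a recipe" as antecedent — a donkey pronoun bound across the clause boundary.
Weak reading: every chef c with some tested-recipe has at least one tested-recipe r such that published(c,r).
Per chef: c1:✓  c2:✓  c3:✓  c4:✗
c4 has no witness among its tested-recipes.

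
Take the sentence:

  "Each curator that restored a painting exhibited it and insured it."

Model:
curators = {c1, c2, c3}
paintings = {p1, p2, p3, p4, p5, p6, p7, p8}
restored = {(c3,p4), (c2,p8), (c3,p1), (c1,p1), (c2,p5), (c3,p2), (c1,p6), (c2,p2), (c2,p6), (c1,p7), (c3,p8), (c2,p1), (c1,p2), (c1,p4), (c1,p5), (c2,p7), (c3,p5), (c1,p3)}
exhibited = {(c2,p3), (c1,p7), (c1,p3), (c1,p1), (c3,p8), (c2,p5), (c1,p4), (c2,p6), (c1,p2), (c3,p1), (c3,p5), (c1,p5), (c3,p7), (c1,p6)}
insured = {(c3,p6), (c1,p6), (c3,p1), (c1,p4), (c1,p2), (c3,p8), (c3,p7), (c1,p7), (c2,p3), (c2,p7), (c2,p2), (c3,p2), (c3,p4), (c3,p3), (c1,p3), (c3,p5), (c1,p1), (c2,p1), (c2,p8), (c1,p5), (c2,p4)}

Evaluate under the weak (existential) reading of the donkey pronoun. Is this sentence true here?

"it" takes "a painting" as antecedent — a donkey pronoun bound across the clause boundary.
Weak reading: every curator c with some restored-painting has at least one restored-painting p such that exhibited(c,p) ∧ insured(c,p).
Per curator: c1:✓  c2:✗  c3:✓
c2 has no witness among its restored-paintings.

False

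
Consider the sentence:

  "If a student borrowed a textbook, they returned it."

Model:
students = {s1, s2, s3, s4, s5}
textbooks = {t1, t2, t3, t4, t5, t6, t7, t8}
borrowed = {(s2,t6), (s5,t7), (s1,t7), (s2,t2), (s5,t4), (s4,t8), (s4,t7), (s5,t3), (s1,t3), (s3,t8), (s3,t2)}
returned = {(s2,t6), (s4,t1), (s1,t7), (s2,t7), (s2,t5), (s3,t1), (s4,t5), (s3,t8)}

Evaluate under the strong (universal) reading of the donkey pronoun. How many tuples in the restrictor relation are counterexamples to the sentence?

"it" takes "a textbook" as antecedent — a donkey pronoun bound across the clause boundary.
Strong reading: for every (s,t) with borrowed(s,t), returned(s,t).
Restrictor pairs: (s1,t3) ✗  (s1,t7) ✓  (s2,t2) ✗  (s2,t6) ✓  (s3,t2) ✗  (s3,t8) ✓  (s4,t7) ✗  (s4,t8) ✗  (s5,t3) ✗  (s5,t4) ✗  (s5,t7) ✗
Counterexamples (restrictor pairs failing the scope): 8.

8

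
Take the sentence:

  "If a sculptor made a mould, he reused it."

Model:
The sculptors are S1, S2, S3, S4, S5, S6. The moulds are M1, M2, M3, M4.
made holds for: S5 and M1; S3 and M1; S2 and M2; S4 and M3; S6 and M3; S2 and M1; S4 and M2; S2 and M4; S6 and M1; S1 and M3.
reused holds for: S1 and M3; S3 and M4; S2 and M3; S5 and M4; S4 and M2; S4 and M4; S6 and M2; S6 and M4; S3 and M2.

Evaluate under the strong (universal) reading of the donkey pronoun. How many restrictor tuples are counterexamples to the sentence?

"it" takes "a mould" as antecedent — a donkey pronoun bound across the clause boundary.
Strong reading: for every (s,m) with made(s,m), reused(s,m).
Restrictor pairs: (S1,M3) ✓  (S2,M1) ✗  (S2,M2) ✗  (S2,M4) ✗  (S3,M1) ✗  (S4,M2) ✓  (S4,M3) ✗  (S5,M1) ✗  (S6,M1) ✗  (S6,M3) ✗
Counterexamples (restrictor pairs failing the scope): 8.

8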